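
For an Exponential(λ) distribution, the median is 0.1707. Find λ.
λ = 4.0606

For X ~ Exponential(λ), the CDF is F(x) = 1 - e^(-λx).
The median m satisfies F(m) = 0.5:
1 - e^(-λm) = 0.5
e^(-λm) = 0.5
λm = ln(2)
m = ln(2) / λ

Given m = 0.1707:
λ = ln(2) / 0.1707 = 0.693147 / 0.1707 = 4.0606

Verification: ln(2) / 4.0606 = 0.1707 ✓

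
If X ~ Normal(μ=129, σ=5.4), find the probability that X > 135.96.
0.098718

We have X ~ Normal(μ=129, σ=5.4).

P(X > 135.96) = 1 - P(X ≤ 135.96)
                = 1 - F(135.96)
                = 1 - 0.901282
                = 0.098718

So there's approximately a 9.9% chance that X exceeds 135.96.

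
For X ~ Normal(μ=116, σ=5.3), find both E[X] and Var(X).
E[X] = 116.0000, Var(X) = 28.0900

We have X ~ Normal(μ=116, σ=5.3).

For a Normal distribution with μ=116, σ=5.3:

Expected value:
E[X] = 116.0000

Variance:
Var(X) = 28.0900

Standard deviation:
σ = √Var(X) = 5.3000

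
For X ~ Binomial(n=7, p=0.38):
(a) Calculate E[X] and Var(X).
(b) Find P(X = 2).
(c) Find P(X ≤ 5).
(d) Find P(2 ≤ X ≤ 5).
(a) E[X] = 2.6600, Var(X) = 1.6492
(b) P(X = 2) = 0.277808
(c) P(X ≤ 5) = 0.985788
(d) P(2 ≤ X ≤ 5) = 0.799484

We have X ~ Binomial(n=7, p=0.38).

(a) Moments:
E[X] = 2.6600
Var(X) = 1.6492
σ = √Var(X) = 1.2842

(b) Point probability using PMF:
P(X = 2) = 0.277808

(c) Cumulative probability using CDF:
P(X ≤ 5) = F(5) = 0.985788

(d) Range probability:
P(2 ≤ X ≤ 5) = P(X ≤ 5) - P(X ≤ 1)
                   = F(5) - F(1)
                   = 0.985788 - 0.186305
                   = 0.799484

This means approximately 79.9% of outcomes fall in the interval [2, 5].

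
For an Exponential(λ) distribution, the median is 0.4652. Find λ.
λ = 1.4900

For X ~ Exponential(λ), the CDF is F(x) = 1 - e^(-λx).
The median m satisfies F(m) = 0.5:
1 - e^(-λm) = 0.5
e^(-λm) = 0.5
λm = ln(2)
m = ln(2) / λ

Given m = 0.4652:
λ = ln(2) / 0.4652 = 0.693147 / 0.4652 = 1.4900

Verification: ln(2) / 1.4900 = 0.4652 ✓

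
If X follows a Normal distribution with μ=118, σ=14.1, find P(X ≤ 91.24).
0.028856

We have X ~ Normal(μ=118, σ=14.1).

The CDF gives us P(X ≤ k).

Using the CDF:
P(X ≤ 91.24) = 0.028856

This means there's approximately a 2.9% chance that X is at most 91.24.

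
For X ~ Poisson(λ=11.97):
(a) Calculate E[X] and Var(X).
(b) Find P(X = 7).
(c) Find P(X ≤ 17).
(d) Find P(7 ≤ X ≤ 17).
(a) E[X] = 11.9700, Var(X) = 11.9700
(b) P(X = 7) = 0.044231
(c) P(X ≤ 17) = 0.938176
(d) P(7 ≤ X ≤ 17) = 0.891584

We have X ~ Poisson(λ=11.97).

(a) Moments:
E[X] = 11.9700
Var(X) = 11.9700
σ = √Var(X) = 3.4598

(b) Point probability using PMF:
P(X = 7) = 0.044231

(c) Cumulative probability using CDF:
P(X ≤ 17) = F(17) = 0.938176

(d) Range probability:
P(7 ≤ X ≤ 17) = P(X ≤ 17) - P(X ≤ 6)
                   = F(17) - F(6)
                   = 0.938176 - 0.046593
                   = 0.891584

This means approximately 89.2% of outcomes fall in the interval [7, 17].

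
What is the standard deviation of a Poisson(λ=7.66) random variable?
2.7677

We have X ~ Poisson(λ=7.66).

For a Poisson distribution with λ=7.66:
σ = √Var(X) = 2.7677

The standard deviation is the square root of the variance.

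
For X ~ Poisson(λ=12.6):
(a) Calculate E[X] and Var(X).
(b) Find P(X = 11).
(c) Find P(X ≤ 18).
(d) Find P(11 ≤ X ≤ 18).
(a) E[X] = 12.6000, Var(X) = 12.6000
(b) P(X = 11) = 0.107352
(c) P(X ≤ 18) = 0.944846
(d) P(11 ≤ X ≤ 18) = 0.657239

We have X ~ Poisson(λ=12.6).

(a) Moments:
E[X] = 12.6000
Var(X) = 12.6000
σ = √Var(X) = 3.5496

(b) Point probability using PMF:
P(X = 11) = 0.107352

(c) Cumulative probability using CDF:
P(X ≤ 18) = F(18) = 0.944846

(d) Range probability:
P(11 ≤ X ≤ 18) = P(X ≤ 18) - P(X ≤ 10)
                   = F(18) - F(10)
                   = 0.944846 - 0.287606
                   = 0.657239

This means approximately 65.7% of outcomes fall in the interval [11, 18].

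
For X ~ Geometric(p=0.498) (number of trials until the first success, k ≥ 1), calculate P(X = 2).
0.249996

We have X ~ Geometric(p=0.498) (number of trials until the first success, k ≥ 1).

For a Geometric distribution, the PMF gives us the probability of each outcome.

Using the PMF formula:
P(X = 2) = 0.249996

Rounded to 4 decimal places: 0.2500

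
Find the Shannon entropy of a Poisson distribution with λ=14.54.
2.7514 nats

We have X ~ Poisson(λ=14.54).

The Shannon entropy measures the uncertainty or information content of the distribution.

For a Poisson distribution with λ=14.54:
H(X) = 2.7514 nats

(In bits, this would be 3.9695 bits.)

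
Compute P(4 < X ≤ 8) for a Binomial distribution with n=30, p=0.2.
0.616116

We have X ~ Binomial(n=30, p=0.2).

To find P(4 < X ≤ 8), we use:
P(4 < X ≤ 8) = P(X ≤ 8) - P(X ≤ 4)
                 = F(8) - F(4)
                 = 0.871349 - 0.255233
                 = 0.616116

So there's approximately a 61.6% chance that X falls in this range.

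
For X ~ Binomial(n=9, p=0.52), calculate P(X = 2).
0.057148

We have X ~ Binomial(n=9, p=0.52).

For a Binomial distribution, the PMF gives us the probability of each outcome.

Using the PMF formula:
P(X = 2) = 0.057148

Rounded to 4 decimal places: 0.0571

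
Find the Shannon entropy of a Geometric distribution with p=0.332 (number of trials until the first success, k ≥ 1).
1.9144 nats

We have X ~ Geometric(p=0.332) (number of trials until the first success, k ≥ 1).

The Shannon entropy measures the uncertainty or information content of the distribution.

For a Geometric distribution with p=0.332 (number of trials until the first success, k ≥ 1):
H(X) = 1.9144 nats

(In bits, this would be 2.7619 bits.)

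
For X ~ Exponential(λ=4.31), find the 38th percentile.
0.1109

We have X ~ Exponential(λ=4.31).

We want to find x such that P(X ≤ x) = 0.38.

This is the 38th percentile, which means 38% of values fall below this point.

Using the inverse CDF (quantile function):
x = F⁻¹(0.38) = 0.1109

Verification: P(X ≤ 0.1109) = 0.38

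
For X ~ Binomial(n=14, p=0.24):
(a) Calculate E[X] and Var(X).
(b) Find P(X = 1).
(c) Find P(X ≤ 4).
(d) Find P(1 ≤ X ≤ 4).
(a) E[X] = 3.3600, Var(X) = 2.5536
(b) P(X = 1) = 0.094823
(c) P(X ≤ 4) = 0.770276
(d) P(1 ≤ X ≤ 4) = 0.748828

We have X ~ Binomial(n=14, p=0.24).

(a) Moments:
E[X] = 3.3600
Var(X) = 2.5536
σ = √Var(X) = 1.5980

(b) Point probability using PMF:
P(X = 1) = 0.094823

(c) Cumulative probability using CDF:
P(X ≤ 4) = F(4) = 0.770276

(d) Range probability:
P(1 ≤ X ≤ 4) = P(X ≤ 4) - P(X ≤ 0)
                   = F(4) - F(0)
                   = 0.770276 - 0.021448
                   = 0.748828

This means approximately 74.9% of outcomes fall in the interval [1, 4].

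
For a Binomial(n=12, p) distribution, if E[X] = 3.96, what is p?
p = 0.33

For a Binomial(n, p) distribution:
E[X] = n × p

Given n = 12 and E[X] = 3.96:
3.96 = 12 × p
p = 3.96 / 12 = 0.33

Verification: Binomial(12, 0.33) has E[X] = 3.96 ✓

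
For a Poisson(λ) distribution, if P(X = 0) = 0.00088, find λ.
λ = 7.0356

For a Poisson(λ) distribution, the PMF at 0 is:
P(X = 0) = λ^0 e^(-λ) / 0! = e^(-λ)

Given P(X = 0) = 0.00088:
e^(-λ) = 0.00088
-λ = ln(0.00088)
λ = -ln(0.00088) = 7.0356

Verification: e^(-7.0356) = 0.00088 ✓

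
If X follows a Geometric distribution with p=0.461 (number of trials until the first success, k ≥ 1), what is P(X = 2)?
0.248479

We have X ~ Geometric(p=0.461) (number of trials until the first success, k ≥ 1).

For a Geometric distribution, the PMF gives us the probability of each outcome.

Using the PMF formula:
P(X = 2) = 0.248479

Rounded to 4 decimal places: 0.2485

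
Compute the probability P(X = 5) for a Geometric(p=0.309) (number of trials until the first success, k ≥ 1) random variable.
0.070448

We have X ~ Geometric(p=0.309) (number of trials until the first success, k ≥ 1).

For a Geometric distribution, the PMF gives us the probability of each outcome.

Using the PMF formula:
P(X = 5) = 0.070448

Rounded to 4 decimal places: 0.0704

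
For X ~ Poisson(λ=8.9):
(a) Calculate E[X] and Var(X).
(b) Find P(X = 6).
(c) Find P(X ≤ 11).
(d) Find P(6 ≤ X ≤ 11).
(a) E[X] = 8.9000, Var(X) = 8.9000
(b) P(X = 6) = 0.094143
(c) P(X ≤ 11) = 0.812601
(d) P(6 ≤ X ≤ 11) = 0.690702

We have X ~ Poisson(λ=8.9).

(a) Moments:
E[X] = 8.9000
Var(X) = 8.9000
σ = √Var(X) = 2.9833

(b) Point probability using PMF:
P(X = 6) = 0.094143

(c) Cumulative probability using CDF:
P(X ≤ 11) = F(11) = 0.812601

(d) Range probability:
P(6 ≤ X ≤ 11) = P(X ≤ 11) - P(X ≤ 5)
                   = F(11) - F(5)
                   = 0.812601 - 0.121900
                   = 0.690702

This means approximately 69.1% of outcomes fall in the interval [6, 11].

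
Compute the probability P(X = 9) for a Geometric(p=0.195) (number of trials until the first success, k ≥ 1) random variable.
0.034388

We have X ~ Geometric(p=0.195) (number of trials until the first success, k ≥ 1).

For a Geometric distribution, the PMF gives us the probability of each outcome.

Using the PMF formula:
P(X = 9) = 0.034388

Rounded to 4 decimal places: 0.0344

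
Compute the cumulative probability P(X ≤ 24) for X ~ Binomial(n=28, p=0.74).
0.956486

We have X ~ Binomial(n=28, p=0.74).

The CDF gives us P(X ≤ k).

Using the CDF:
P(X ≤ 24) = 0.956486

This means there's approximately a 95.6% chance that X is at most 24.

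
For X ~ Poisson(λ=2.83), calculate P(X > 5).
0.067758

We have X ~ Poisson(λ=2.83).

P(X > 5) = 1 - P(X ≤ 5)
                = 1 - F(5)
                = 1 - 0.932242
                = 0.067758

So there's approximately a 6.8% chance that X exceeds 5.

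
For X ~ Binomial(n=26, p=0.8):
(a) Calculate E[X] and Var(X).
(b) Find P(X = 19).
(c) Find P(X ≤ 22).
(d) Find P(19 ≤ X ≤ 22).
(a) E[X] = 20.8000, Var(X) = 4.1600
(b) P(X = 19) = 0.121343
(c) P(X ≤ 22) = 0.793160
(d) P(19 ≤ X ≤ 22) = 0.661869

We have X ~ Binomial(n=26, p=0.8).

(a) Moments:
E[X] = 20.8000
Var(X) = 4.1600
σ = √Var(X) = 2.0396

(b) Point probability using PMF:
P(X = 19) = 0.121343

(c) Cumulative probability using CDF:
P(X ≤ 22) = F(22) = 0.793160

(d) Range probability:
P(19 ≤ X ≤ 22) = P(X ≤ 22) - P(X ≤ 18)
                   = F(22) - F(18)
                   = 0.793160 - 0.131291
                   = 0.661869

This means approximately 66.2% of outcomes fall in the interval [19, 22].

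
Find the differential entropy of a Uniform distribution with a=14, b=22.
2.0794 nats

We have X ~ Uniform(a=14, b=22).

The differential entropy measures the uncertainty or information content of the distribution.

For a Uniform distribution with a=14, b=22:
h(X) = 2.0794 nats

(In bits, this would be 3.0000 bits.)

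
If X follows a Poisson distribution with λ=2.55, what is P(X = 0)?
0.078082

We have X ~ Poisson(λ=2.55).

For a Poisson distribution, the PMF gives us the probability of each outcome.

Using the PMF formula:
P(X = 0) = 0.078082

Rounded to 4 decimal places: 0.0781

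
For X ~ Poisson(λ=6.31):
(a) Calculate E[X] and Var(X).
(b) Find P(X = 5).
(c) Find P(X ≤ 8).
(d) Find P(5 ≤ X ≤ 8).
(a) E[X] = 6.3100, Var(X) = 6.3100
(b) P(X = 5) = 0.151554
(c) P(X ≤ 8) = 0.813635
(d) P(5 ≤ X ≤ 8) = 0.567934

We have X ~ Poisson(λ=6.31).

(a) Moments:
E[X] = 6.3100
Var(X) = 6.3100
σ = √Var(X) = 2.5120

(b) Point probability using PMF:
P(X = 5) = 0.151554

(c) Cumulative probability using CDF:
P(X ≤ 8) = F(8) = 0.813635

(d) Range probability:
P(5 ≤ X ≤ 8) = P(X ≤ 8) - P(X ≤ 4)
                   = F(8) - F(4)
                   = 0.813635 - 0.245701
                   = 0.567934

This means approximately 56.8% of outcomes fall in the interval [5, 8].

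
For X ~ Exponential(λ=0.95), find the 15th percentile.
0.1711

We have X ~ Exponential(λ=0.95).

We want to find x such that P(X ≤ x) = 0.15.

This is the 15th percentile, which means 15% of values fall below this point.

Using the inverse CDF (quantile function):
x = F⁻¹(0.15) = 0.1711

Verification: P(X ≤ 0.1711) = 0.15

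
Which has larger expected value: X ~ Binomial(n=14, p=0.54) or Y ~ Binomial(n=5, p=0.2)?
X has larger mean (7.5600 > 1.0000)

Compute the expected value for each distribution:

X ~ Binomial(n=14, p=0.54):
E[X] = 7.5600

Y ~ Binomial(n=5, p=0.2):
E[Y] = 1.0000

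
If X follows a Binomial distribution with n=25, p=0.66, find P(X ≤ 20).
0.959992

We have X ~ Binomial(n=25, p=0.66).

The CDF gives us P(X ≤ k).

Using the CDF:
P(X ≤ 20) = 0.959992

This means there's approximately a 96.0% chance that X is at most 20.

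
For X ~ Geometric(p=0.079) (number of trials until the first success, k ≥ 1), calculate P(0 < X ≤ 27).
0.891605

We have X ~ Geometric(p=0.079) (number of trials until the first success, k ≥ 1).

To find P(0 < X ≤ 27), we use:
P(0 < X ≤ 27) = P(X ≤ 27) - P(X ≤ 0)
                 = F(27) - F(0)
                 = 0.891605 - 0.000000
                 = 0.891605

So there's approximately a 89.2% chance that X falls in this range.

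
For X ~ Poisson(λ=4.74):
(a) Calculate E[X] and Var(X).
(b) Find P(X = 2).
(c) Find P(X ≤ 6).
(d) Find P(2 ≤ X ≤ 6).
(a) E[X] = 4.7400, Var(X) = 4.7400
(b) P(X = 2) = 0.098168
(c) P(X ≤ 6) = 0.799129
(d) P(2 ≤ X ≤ 6) = 0.748969

We have X ~ Poisson(λ=4.74).

(a) Moments:
E[X] = 4.7400
Var(X) = 4.7400
σ = √Var(X) = 2.1772

(b) Point probability using PMF:
P(X = 2) = 0.098168

(c) Cumulative probability using CDF:
P(X ≤ 6) = F(6) = 0.799129

(d) Range probability:
P(2 ≤ X ≤ 6) = P(X ≤ 6) - P(X ≤ 1)
                   = F(6) - F(1)
                   = 0.799129 - 0.050160
                   = 0.748969

This means approximately 74.9% of outcomes fall in the interval [2, 6].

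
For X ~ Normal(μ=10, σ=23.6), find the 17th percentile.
-12.5183

We have X ~ Normal(μ=10, σ=23.6).

We want to find x such that P(X ≤ x) = 0.17.

This is the 17th percentile, which means 17% of values fall below this point.

Using the inverse CDF (quantile function):
x = F⁻¹(0.17) = -12.5183

Verification: P(X ≤ -12.5183) = 0.17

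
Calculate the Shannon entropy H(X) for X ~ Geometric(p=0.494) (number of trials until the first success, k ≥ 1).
1.4030 nats

We have X ~ Geometric(p=0.494) (number of trials until the first success, k ≥ 1).

The Shannon entropy measures the uncertainty or information content of the distribution.

For a Geometric distribution with p=0.494 (number of trials until the first success, k ≥ 1):
H(X) = 1.4030 nats

(In bits, this would be 2.0241 bits.)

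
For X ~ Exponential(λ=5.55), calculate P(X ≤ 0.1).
0.425928

We have X ~ Exponential(λ=5.55).

The CDF gives us P(X ≤ k).

Using the CDF:
P(X ≤ 0.1) = 0.425928

This means there's approximately a 42.6% chance that X is at most 0.1.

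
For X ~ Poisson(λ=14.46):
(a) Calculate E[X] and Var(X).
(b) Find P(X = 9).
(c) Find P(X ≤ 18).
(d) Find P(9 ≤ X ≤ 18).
(a) E[X] = 14.4600, Var(X) = 14.4600
(b) P(X = 9) = 0.039981
(c) P(X ≤ 18) = 0.855477
(d) P(9 ≤ X ≤ 18) = 0.806111

We have X ~ Poisson(λ=14.46).

(a) Moments:
E[X] = 14.4600
Var(X) = 14.4600
σ = √Var(X) = 3.8026

(b) Point probability using PMF:
P(X = 9) = 0.039981

(c) Cumulative probability using CDF:
P(X ≤ 18) = F(18) = 0.855477

(d) Range probability:
P(9 ≤ X ≤ 18) = P(X ≤ 18) - P(X ≤ 8)
                   = F(18) - F(8)
                   = 0.855477 - 0.049366
                   = 0.806111

This means approximately 80.6% of outcomes fall in the interval [9, 18].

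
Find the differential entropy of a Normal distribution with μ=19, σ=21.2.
4.4729 nats

We have X ~ Normal(μ=19, σ=21.2).

The differential entropy measures the uncertainty or information content of the distribution.

For a Normal distribution with μ=19, σ=21.2:
h(X) = 4.4729 nats

(In bits, this would be 6.4531 bits.)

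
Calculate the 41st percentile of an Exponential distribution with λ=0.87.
0.6065

We have X ~ Exponential(λ=0.87).

We want to find x such that P(X ≤ x) = 0.41.

This is the 41st percentile, which means 41% of values fall below this point.

Using the inverse CDF (quantile function):
x = F⁻¹(0.41) = 0.6065

Verification: P(X ≤ 0.6065) = 0.41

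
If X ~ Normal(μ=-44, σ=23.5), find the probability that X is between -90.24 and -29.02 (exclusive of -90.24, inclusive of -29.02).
0.713529

We have X ~ Normal(μ=-44, σ=23.5).

To find P(-90.24 < X ≤ -29.02), we use:
P(-90.24 < X ≤ -29.02) = P(X ≤ -29.02) - P(X ≤ -90.24)
                 = F(-29.02) - F(-90.24)
                 = 0.738083 - 0.024554
                 = 0.713529

So there's approximately a 71.4% chance that X falls in this range.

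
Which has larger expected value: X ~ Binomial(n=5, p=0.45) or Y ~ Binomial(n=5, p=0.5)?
Y has larger mean (2.5000 > 2.2500)

Compute the expected value for each distribution:

X ~ Binomial(n=5, p=0.45):
E[X] = 2.2500

Y ~ Binomial(n=5, p=0.5):
E[Y] = 2.5000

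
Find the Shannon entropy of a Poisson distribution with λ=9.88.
2.5553 nats

We have X ~ Poisson(λ=9.88).

The Shannon entropy measures the uncertainty or information content of the distribution.

For a Poisson distribution with λ=9.88:
H(X) = 2.5553 nats

(In bits, this would be 3.6865 bits.)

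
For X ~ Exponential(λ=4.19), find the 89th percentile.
0.5268

We have X ~ Exponential(λ=4.19).

We want to find x such that P(X ≤ x) = 0.89.

This is the 89th percentile, which means 89% of values fall below this point.

Using the inverse CDF (quantile function):
x = F⁻¹(0.89) = 0.5268

Verification: P(X ≤ 0.5268) = 0.89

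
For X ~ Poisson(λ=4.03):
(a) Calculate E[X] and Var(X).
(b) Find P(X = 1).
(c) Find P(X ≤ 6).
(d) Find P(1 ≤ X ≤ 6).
(a) E[X] = 4.0300, Var(X) = 4.0300
(b) P(X = 1) = 0.071631
(c) P(X ≤ 6) = 0.886177
(d) P(1 ≤ X ≤ 6) = 0.868402

We have X ~ Poisson(λ=4.03).

(a) Moments:
E[X] = 4.0300
Var(X) = 4.0300
σ = √Var(X) = 2.0075

(b) Point probability using PMF:
P(X = 1) = 0.071631

(c) Cumulative probability using CDF:
P(X ≤ 6) = F(6) = 0.886177

(d) Range probability:
P(1 ≤ X ≤ 6) = P(X ≤ 6) - P(X ≤ 0)
                   = F(6) - F(0)
                   = 0.886177 - 0.017774
                   = 0.868402

This means approximately 86.8% of outcomes fall in the interval [1, 6].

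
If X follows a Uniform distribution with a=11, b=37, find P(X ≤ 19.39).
0.322692

We have X ~ Uniform(a=11, b=37).

The CDF gives us P(X ≤ k).

Using the CDF:
P(X ≤ 19.39) = 0.322692

This means there's approximately a 32.3% chance that X is at most 19.39.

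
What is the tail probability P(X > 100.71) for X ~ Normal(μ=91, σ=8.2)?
0.118178

We have X ~ Normal(μ=91, σ=8.2).

P(X > 100.71) = 1 - P(X ≤ 100.71)
                = 1 - F(100.71)
                = 1 - 0.881822
                = 0.118178

So there's approximately a 11.8% chance that X exceeds 100.71.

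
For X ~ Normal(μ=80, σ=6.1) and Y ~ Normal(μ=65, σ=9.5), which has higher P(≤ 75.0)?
Y has higher probability (P(Y ≤ 75.0) = 0.8537 > P(X ≤ 75.0) = 0.2062)

Compute P(≤ 75.0) for each distribution:

X ~ Normal(μ=80, σ=6.1):
P(X ≤ 75.0) = 0.2062

Y ~ Normal(μ=65, σ=9.5):
P(Y ≤ 75.0) = 0.8537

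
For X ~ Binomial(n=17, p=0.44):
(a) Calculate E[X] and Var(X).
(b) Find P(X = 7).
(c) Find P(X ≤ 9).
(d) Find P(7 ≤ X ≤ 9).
(a) E[X] = 7.4800, Var(X) = 4.1888
(b) P(X = 7) = 0.188332
(c) P(X ≤ 9) = 0.838177
(d) P(7 ≤ X ≤ 9) = 0.518633

We have X ~ Binomial(n=17, p=0.44).

(a) Moments:
E[X] = 7.4800
Var(X) = 4.1888
σ = √Var(X) = 2.0467

(b) Point probability using PMF:
P(X = 7) = 0.188332

(c) Cumulative probability using CDF:
P(X ≤ 9) = F(9) = 0.838177

(d) Range probability:
P(7 ≤ X ≤ 9) = P(X ≤ 9) - P(X ≤ 6)
                   = F(9) - F(6)
                   = 0.838177 - 0.319543
                   = 0.518633

This means approximately 51.9% of outcomes fall in the interval [7, 9].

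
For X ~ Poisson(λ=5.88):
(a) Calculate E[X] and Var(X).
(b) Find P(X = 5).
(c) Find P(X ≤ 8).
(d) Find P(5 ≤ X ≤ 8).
(a) E[X] = 5.8800, Var(X) = 5.8800
(b) P(X = 5) = 0.163702
(c) P(X ≤ 8) = 0.859377
(d) P(5 ≤ X ≤ 8) = 0.557937

We have X ~ Poisson(λ=5.88).

(a) Moments:
E[X] = 5.8800
Var(X) = 5.8800
σ = √Var(X) = 2.4249

(b) Point probability using PMF:
P(X = 5) = 0.163702

(c) Cumulative probability using CDF:
P(X ≤ 8) = F(8) = 0.859377

(d) Range probability:
P(5 ≤ X ≤ 8) = P(X ≤ 8) - P(X ≤ 4)
                   = F(8) - F(4)
                   = 0.859377 - 0.301440
                   = 0.557937

This means approximately 55.8% of outcomes fall in the interval [5, 8].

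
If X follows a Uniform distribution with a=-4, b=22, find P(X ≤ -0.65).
0.128846

We have X ~ Uniform(a=-4, b=22).

The CDF gives us P(X ≤ k).

Using the CDF:
P(X ≤ -0.65) = 0.128846

This means there's approximately a 12.9% chance that X is at most -0.65.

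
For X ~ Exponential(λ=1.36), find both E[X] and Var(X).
E[X] = 0.7353, Var(X) = 0.5407

We have X ~ Exponential(λ=1.36).

For an Exponential distribution with λ=1.36:

Expected value:
E[X] = 0.7353

Variance:
Var(X) = 0.5407

Standard deviation:
σ = √Var(X) = 0.7353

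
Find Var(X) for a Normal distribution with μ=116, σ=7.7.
59.2900

We have X ~ Normal(μ=116, σ=7.7).

For a Normal distribution with μ=116, σ=7.7:
Var(X) = 59.2900

The variance measures the spread of the distribution around the mean.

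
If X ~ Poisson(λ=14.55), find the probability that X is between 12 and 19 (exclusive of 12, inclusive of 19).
0.592238

We have X ~ Poisson(λ=14.55).

To find P(12 < X ≤ 19), we use:
P(12 < X ≤ 19) = P(X ≤ 19) - P(X ≤ 12)
                 = F(19) - F(12)
                 = 0.898792 - 0.306554
                 = 0.592238

So there's approximately a 59.2% chance that X falls in this range.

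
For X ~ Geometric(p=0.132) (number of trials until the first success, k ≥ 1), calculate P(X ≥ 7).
0.427679

We have X ~ Geometric(p=0.132) (number of trials until the first success, k ≥ 1).

For discrete distributions, P(X ≥ 7) = 1 - P(X ≤ 6).

P(X ≤ 6) = 0.572321
P(X ≥ 7) = 1 - 0.572321 = 0.427679

So there's approximately a 42.8% chance that X is at least 7.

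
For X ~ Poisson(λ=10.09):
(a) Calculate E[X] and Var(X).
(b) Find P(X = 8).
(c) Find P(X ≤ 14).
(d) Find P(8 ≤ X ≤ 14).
(a) E[X] = 10.0900, Var(X) = 10.0900
(b) P(X = 8) = 0.110555
(c) P(X ≤ 14) = 0.911770
(d) P(8 ≤ X ≤ 14) = 0.699547

We have X ~ Poisson(λ=10.09).

(a) Moments:
E[X] = 10.0900
Var(X) = 10.0900
σ = √Var(X) = 3.1765

(b) Point probability using PMF:
P(X = 8) = 0.110555

(c) Cumulative probability using CDF:
P(X ≤ 14) = F(14) = 0.911770

(d) Range probability:
P(8 ≤ X ≤ 14) = P(X ≤ 14) - P(X ≤ 7)
                   = F(14) - F(7)
                   = 0.911770 - 0.212223
                   = 0.699547

This means approximately 70.0% of outcomes fall in the interval [8, 14].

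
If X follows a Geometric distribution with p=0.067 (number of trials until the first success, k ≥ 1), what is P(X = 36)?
0.005915

We have X ~ Geometric(p=0.067) (number of trials until the first success, k ≥ 1).

For a Geometric distribution, the PMF gives us the probability of each outcome.

Using the PMF formula:
P(X = 36) = 0.005915

Rounded to 4 decimal places: 0.0059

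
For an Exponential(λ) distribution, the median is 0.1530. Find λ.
λ = 4.5304

For X ~ Exponential(λ), the CDF is F(x) = 1 - e^(-λx).
The median m satisfies F(m) = 0.5:
1 - e^(-λm) = 0.5
e^(-λm) = 0.5
λm = ln(2)
m = ln(2) / λ

Given m = 0.1530:
λ = ln(2) / 0.1530 = 0.693147 / 0.1530 = 4.5304

Verification: ln(2) / 4.5304 = 0.1530 ✓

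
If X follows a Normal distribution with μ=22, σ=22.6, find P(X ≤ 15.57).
0.388009

We have X ~ Normal(μ=22, σ=22.6).

The CDF gives us P(X ≤ k).

Using the CDF:
P(X ≤ 15.57) = 0.388009

This means there's approximately a 38.8% chance that X is at most 15.57.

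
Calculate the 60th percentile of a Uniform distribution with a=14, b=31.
24.2000

We have X ~ Uniform(a=14, b=31).

We want to find x such that P(X ≤ x) = 0.6.

This is the 60th percentile, which means 60% of values fall below this point.

Using the inverse CDF (quantile function):
x = F⁻¹(0.6) = 24.2000

Verification: P(X ≤ 24.2000) = 0.6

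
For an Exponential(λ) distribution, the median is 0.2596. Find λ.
λ = 2.6701

For X ~ Exponential(λ), the CDF is F(x) = 1 - e^(-λx).
The median m satisfies F(m) = 0.5:
1 - e^(-λm) = 0.5
e^(-λm) = 0.5
λm = ln(2)
m = ln(2) / λ

Given m = 0.2596:
λ = ln(2) / 0.2596 = 0.693147 / 0.2596 = 2.6701

Verification: ln(2) / 2.6701 = 0.2596 ✓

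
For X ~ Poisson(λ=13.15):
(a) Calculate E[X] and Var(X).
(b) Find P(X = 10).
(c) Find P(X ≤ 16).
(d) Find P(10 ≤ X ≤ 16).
(a) E[X] = 13.1500, Var(X) = 13.1500
(b) P(X = 10) = 0.082894
(c) P(X ≤ 16) = 0.824525
(d) P(10 ≤ X ≤ 16) = 0.668394

We have X ~ Poisson(λ=13.15).

(a) Moments:
E[X] = 13.1500
Var(X) = 13.1500
σ = √Var(X) = 3.6263

(b) Point probability using PMF:
P(X = 10) = 0.082894

(c) Cumulative probability using CDF:
P(X ≤ 16) = F(16) = 0.824525

(d) Range probability:
P(10 ≤ X ≤ 16) = P(X ≤ 16) - P(X ≤ 9)
                   = F(16) - F(9)
                   = 0.824525 - 0.156131
                   = 0.668394

This means approximately 66.8% of outcomes fall in the interval [10, 16].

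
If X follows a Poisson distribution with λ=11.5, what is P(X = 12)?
0.113149

We have X ~ Poisson(λ=11.5).

For a Poisson distribution, the PMF gives us the probability of each outcome.

Using the PMF formula:
P(X = 12) = 0.113149

Rounded to 4 decimal places: 0.1131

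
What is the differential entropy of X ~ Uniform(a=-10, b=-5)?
1.6094 nats

We have X ~ Uniform(a=-10, b=-5).

The differential entropy measures the uncertainty or information content of the distribution.

For a Uniform distribution with a=-10, b=-5:
h(X) = 1.6094 nats

(In bits, this would be 2.3219 bits.)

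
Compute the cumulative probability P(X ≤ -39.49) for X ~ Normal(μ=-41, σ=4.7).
0.626000

We have X ~ Normal(μ=-41, σ=4.7).

The CDF gives us P(X ≤ k).

Using the CDF:
P(X ≤ -39.49) = 0.626000

This means there's approximately a 62.6% chance that X is at most -39.49.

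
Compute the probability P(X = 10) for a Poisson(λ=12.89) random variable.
0.088046

We have X ~ Poisson(λ=12.89).

For a Poisson distribution, the PMF gives us the probability of each outcome.

Using the PMF formula:
P(X = 10) = 0.088046

Rounded to 4 decimal places: 0.0880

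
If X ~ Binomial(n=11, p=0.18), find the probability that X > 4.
0.033386

We have X ~ Binomial(n=11, p=0.18).

P(X > 4) = 1 - P(X ≤ 4)
                = 1 - F(4)
                = 1 - 0.966614
                = 0.033386

So there's approximately a 3.3% chance that X exceeds 4.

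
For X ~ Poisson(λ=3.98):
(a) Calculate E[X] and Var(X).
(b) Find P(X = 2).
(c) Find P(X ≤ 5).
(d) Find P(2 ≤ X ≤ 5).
(a) E[X] = 3.9800, Var(X) = 3.9800
(b) P(X = 2) = 0.147994
(c) P(X ≤ 5) = 0.788248
(d) P(2 ≤ X ≤ 5) = 0.695194

We have X ~ Poisson(λ=3.98).

(a) Moments:
E[X] = 3.9800
Var(X) = 3.9800
σ = √Var(X) = 1.9950

(b) Point probability using PMF:
P(X = 2) = 0.147994

(c) Cumulative probability using CDF:
P(X ≤ 5) = F(5) = 0.788248

(d) Range probability:
P(2 ≤ X ≤ 5) = P(X ≤ 5) - P(X ≤ 1)
                   = F(5) - F(1)
                   = 0.788248 - 0.093054
                   = 0.695194

This means approximately 69.5% of outcomes fall in the interval [2, 5].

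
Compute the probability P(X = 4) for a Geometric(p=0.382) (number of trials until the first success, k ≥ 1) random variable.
0.090163

We have X ~ Geometric(p=0.382) (number of trials until the first success, k ≥ 1).

For a Geometric distribution, the PMF gives us the probability of each outcome.

Using the PMF formula:
P(X = 4) = 0.090163

Rounded to 4 decimal places: 0.0902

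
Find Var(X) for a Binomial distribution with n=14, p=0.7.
2.9400

We have X ~ Binomial(n=14, p=0.7).

For a Binomial distribution with n=14, p=0.7:
Var(X) = 2.9400

The variance measures the spread of the distribution around the mean.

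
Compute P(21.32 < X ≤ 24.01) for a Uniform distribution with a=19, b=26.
0.384286

We have X ~ Uniform(a=19, b=26).

To find P(21.32 < X ≤ 24.01), we use:
P(21.32 < X ≤ 24.01) = P(X ≤ 24.01) - P(X ≤ 21.32)
                 = F(24.01) - F(21.32)
                 = 0.715714 - 0.331429
                 = 0.384286

So there's approximately a 38.4% chance that X falls in this range.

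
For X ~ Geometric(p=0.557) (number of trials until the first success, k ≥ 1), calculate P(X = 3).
0.109311

We have X ~ Geometric(p=0.557) (number of trials until the first success, k ≥ 1).

For a Geometric distribution, the PMF gives us the probability of each outcome.

Using the PMF formula:
P(X = 3) = 0.109311

Rounded to 4 decimal places: 0.1093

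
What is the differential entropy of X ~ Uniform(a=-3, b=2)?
1.6094 nats

We have X ~ Uniform(a=-3, b=2).

The differential entropy measures the uncertainty or information content of the distribution.

For a Uniform distribution with a=-3, b=2:
h(X) = 1.6094 nats

(In bits, this would be 2.3219 bits.)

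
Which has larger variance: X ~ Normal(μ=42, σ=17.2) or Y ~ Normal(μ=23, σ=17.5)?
Y has larger variance (306.2500 > 295.8400)

Compute the variance for each distribution:

X ~ Normal(μ=42, σ=17.2):
Var(X) = 295.8400

Y ~ Normal(μ=23, σ=17.5):
Var(Y) = 306.2500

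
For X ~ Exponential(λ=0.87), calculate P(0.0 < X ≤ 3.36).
0.946239

We have X ~ Exponential(λ=0.87).

To find P(0.0 < X ≤ 3.36), we use:
P(0.0 < X ≤ 3.36) = P(X ≤ 3.36) - P(X ≤ 0.0)
                 = F(3.36) - F(0.0)
                 = 0.946239 - 0.000000
                 = 0.946239

So there's approximately a 94.6% chance that X falls in this range.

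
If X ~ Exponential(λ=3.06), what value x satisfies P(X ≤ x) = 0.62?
0.3162

We have X ~ Exponential(λ=3.06).

We want to find x such that P(X ≤ x) = 0.62.

This is the 62nd percentile, which means 62% of values fall below this point.

Using the inverse CDF (quantile function):
x = F⁻¹(0.62) = 0.3162

Verification: P(X ≤ 0.3162) = 0.62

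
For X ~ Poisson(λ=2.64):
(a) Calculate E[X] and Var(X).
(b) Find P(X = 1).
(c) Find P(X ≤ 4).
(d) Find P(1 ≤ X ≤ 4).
(a) E[X] = 2.6400, Var(X) = 2.6400
(b) P(X = 1) = 0.188394
(c) P(X ≤ 4) = 0.871706
(d) P(1 ≤ X ≤ 4) = 0.800345

We have X ~ Poisson(λ=2.64).

(a) Moments:
E[X] = 2.6400
Var(X) = 2.6400
σ = √Var(X) = 1.6248

(b) Point probability using PMF:
P(X = 1) = 0.188394

(c) Cumulative probability using CDF:
P(X ≤ 4) = F(4) = 0.871706

(d) Range probability:
P(1 ≤ X ≤ 4) = P(X ≤ 4) - P(X ≤ 0)
                   = F(4) - F(0)
                   = 0.871706 - 0.071361
                   = 0.800345

This means approximately 80.0% of outcomes fall in the interval [1, 4].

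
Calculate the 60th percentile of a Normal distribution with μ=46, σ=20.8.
51.2696

We have X ~ Normal(μ=46, σ=20.8).

We want to find x such that P(X ≤ x) = 0.6.

This is the 60th percentile, which means 60% of values fall below this point.

Using the inverse CDF (quantile function):
x = F⁻¹(0.6) = 51.2696

Verification: P(X ≤ 51.2696) = 0.6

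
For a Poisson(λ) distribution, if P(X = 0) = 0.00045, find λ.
λ = 7.7063

For a Poisson(λ) distribution, the PMF at 0 is:
P(X = 0) = λ^0 e^(-λ) / 0! = e^(-λ)

Given P(X = 0) = 0.00045:
e^(-λ) = 0.00045
-λ = ln(0.00045)
λ = -ln(0.00045) = 7.7063

Verification: e^(-7.7063) = 0.00045 ✓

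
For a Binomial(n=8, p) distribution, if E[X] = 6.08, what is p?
p = 0.76

For a Binomial(n, p) distribution:
E[X] = n × p

Given n = 8 and E[X] = 6.08:
6.08 = 8 × p
p = 6.08 / 8 = 0.76

Verification: Binomial(8, 0.76) has E[X] = 6.08 ✓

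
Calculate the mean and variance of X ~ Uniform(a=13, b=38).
E[X] = 25.5000, Var(X) = 52.0833

We have X ~ Uniform(a=13, b=38).

For a Uniform distribution with a=13, b=38:

Expected value:
E[X] = 25.5000

Variance:
Var(X) = 52.0833

Standard deviation:
σ = √Var(X) = 7.2169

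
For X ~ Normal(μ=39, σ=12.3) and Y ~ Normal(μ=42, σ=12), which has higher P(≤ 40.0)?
X has higher probability (P(X ≤ 40.0) = 0.5324 > P(Y ≤ 40.0) = 0.4338)

Compute P(≤ 40.0) for each distribution:

X ~ Normal(μ=39, σ=12.3):
P(X ≤ 40.0) = 0.5324

Y ~ Normal(μ=42, σ=12):
P(Y ≤ 40.0) = 0.4338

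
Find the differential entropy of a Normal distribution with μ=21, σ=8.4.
3.5472 nats

We have X ~ Normal(μ=21, σ=8.4).

The differential entropy measures the uncertainty or information content of the distribution.

For a Normal distribution with μ=21, σ=8.4:
h(X) = 3.5472 nats

(In bits, this would be 5.1175 bits.)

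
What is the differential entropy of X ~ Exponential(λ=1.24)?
0.7849 nats

We have X ~ Exponential(λ=1.24).

The differential entropy measures the uncertainty or information content of the distribution.

For an Exponential distribution with λ=1.24:
h(X) = 0.7849 nats

(In bits, this would be 1.1324 bits.)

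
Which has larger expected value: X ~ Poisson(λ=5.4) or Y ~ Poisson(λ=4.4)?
X has larger mean (5.4000 > 4.4000)

Compute the expected value for each distribution:

X ~ Poisson(λ=5.4):
E[X] = 5.4000

Y ~ Poisson(λ=4.4):
E[Y] = 4.4000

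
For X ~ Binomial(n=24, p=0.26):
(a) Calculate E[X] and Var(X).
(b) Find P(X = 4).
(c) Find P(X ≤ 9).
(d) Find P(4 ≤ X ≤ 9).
(a) E[X] = 6.2400, Var(X) = 4.6176
(b) P(X = 4) = 0.117733
(c) P(X ≤ 9) = 0.930821
(d) P(4 ≤ X ≤ 9) = 0.835366

We have X ~ Binomial(n=24, p=0.26).

(a) Moments:
E[X] = 6.2400
Var(X) = 4.6176
σ = √Var(X) = 2.1489

(b) Point probability using PMF:
P(X = 4) = 0.117733

(c) Cumulative probability using CDF:
P(X ≤ 9) = F(9) = 0.930821

(d) Range probability:
P(4 ≤ X ≤ 9) = P(X ≤ 9) - P(X ≤ 3)
                   = F(9) - F(3)
                   = 0.930821 - 0.095455
                   = 0.835366

This means approximately 83.5% of outcomes fall in the interval [4, 9].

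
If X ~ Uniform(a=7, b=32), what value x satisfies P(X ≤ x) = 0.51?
19.7500

We have X ~ Uniform(a=7, b=32).

We want to find x such that P(X ≤ x) = 0.51.

This is the 51st percentile, which means 51% of values fall below this point.

Using the inverse CDF (quantile function):
x = F⁻¹(0.51) = 19.7500

Verification: P(X ≤ 19.7500) = 0.51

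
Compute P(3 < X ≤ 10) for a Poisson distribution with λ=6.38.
0.819261

We have X ~ Poisson(λ=6.38).

To find P(3 < X ≤ 10), we use:
P(3 < X ≤ 10) = P(X ≤ 10) - P(X ≤ 3)
                 = F(10) - F(3)
                 = 0.939639 - 0.120378
                 = 0.819261

So there's approximately a 81.9% chance that X falls in this range.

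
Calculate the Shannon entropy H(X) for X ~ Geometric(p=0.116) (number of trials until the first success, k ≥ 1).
3.0938 nats

We have X ~ Geometric(p=0.116) (number of trials until the first success, k ≥ 1).

The Shannon entropy measures the uncertainty or information content of the distribution.

For a Geometric distribution with p=0.116 (number of trials until the first success, k ≥ 1):
H(X) = 3.0938 nats

(In bits, this would be 4.4634 bits.)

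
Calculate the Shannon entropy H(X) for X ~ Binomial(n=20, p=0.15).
1.8644 nats

We have X ~ Binomial(n=20, p=0.15).

The Shannon entropy measures the uncertainty or information content of the distribution.

For a Binomial distribution with n=20, p=0.15:
H(X) = 1.8644 nats

(In bits, this would be 2.6898 bits.)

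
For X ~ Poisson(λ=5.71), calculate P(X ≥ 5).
0.674255

We have X ~ Poisson(λ=5.71).

For discrete distributions, P(X ≥ 5) = 1 - P(X ≤ 4).

P(X ≤ 4) = 0.325745
P(X ≥ 5) = 1 - 0.325745 = 0.674255

So there's approximately a 67.4% chance that X is at least 5.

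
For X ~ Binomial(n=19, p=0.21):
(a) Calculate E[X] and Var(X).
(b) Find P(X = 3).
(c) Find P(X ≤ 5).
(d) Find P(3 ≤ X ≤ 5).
(a) E[X] = 3.9900, Var(X) = 3.1521
(b) P(X = 3) = 0.206545
(c) P(X ≤ 5) = 0.807081
(d) P(3 ≤ X ≤ 5) = 0.601301

We have X ~ Binomial(n=19, p=0.21).

(a) Moments:
E[X] = 3.9900
Var(X) = 3.1521
σ = √Var(X) = 1.7754

(b) Point probability using PMF:
P(X = 3) = 0.206545

(c) Cumulative probability using CDF:
P(X ≤ 5) = F(5) = 0.807081

(d) Range probability:
P(3 ≤ X ≤ 5) = P(X ≤ 5) - P(X ≤ 2)
                   = F(5) - F(2)
                   = 0.807081 - 0.205780
                   = 0.601301

This means approximately 60.1% of outcomes fall in the interval [3, 5].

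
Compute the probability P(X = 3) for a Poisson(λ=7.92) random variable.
0.030089

We have X ~ Poisson(λ=7.92).

For a Poisson distribution, the PMF gives us the probability of each outcome.

Using the PMF formula:
P(X = 3) = 0.030089

Rounded to 4 decimal places: 0.0301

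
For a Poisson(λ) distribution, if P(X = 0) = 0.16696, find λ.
λ = 1.7900

For a Poisson(λ) distribution, the PMF at 0 is:
P(X = 0) = λ^0 e^(-λ) / 0! = e^(-λ)

Given P(X = 0) = 0.16696:
e^(-λ) = 0.16696
-λ = ln(0.16696)
λ = -ln(0.16696) = 1.7900

Verification: e^(-1.7900) = 0.16696 ✓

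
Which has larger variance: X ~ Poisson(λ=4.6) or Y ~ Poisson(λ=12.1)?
Y has larger variance (12.1000 > 4.6000)

Compute the variance for each distribution:

X ~ Poisson(λ=4.6):
Var(X) = 4.6000

Y ~ Poisson(λ=12.1):
Var(Y) = 12.1000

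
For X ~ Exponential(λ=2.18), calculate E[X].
0.4587

We have X ~ Exponential(λ=2.18).

For an Exponential distribution with λ=2.18:
E[X] = 0.4587

This is the expected (average) value of X.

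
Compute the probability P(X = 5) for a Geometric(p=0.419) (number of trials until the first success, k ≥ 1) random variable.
0.047744

We have X ~ Geometric(p=0.419) (number of trials until the first success, k ≥ 1).

For a Geometric distribution, the PMF gives us the probability of each outcome.

Using the PMF formula:
P(X = 5) = 0.047744

Rounded to 4 decimal places: 0.0477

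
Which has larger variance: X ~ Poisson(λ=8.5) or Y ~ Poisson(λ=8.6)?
Y has larger variance (8.6000 > 8.5000)

Compute the variance for each distribution:

X ~ Poisson(λ=8.5):
Var(X) = 8.5000

Y ~ Poisson(λ=8.6):
Var(Y) = 8.6000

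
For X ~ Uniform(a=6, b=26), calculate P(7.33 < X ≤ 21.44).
0.705500

We have X ~ Uniform(a=6, b=26).

To find P(7.33 < X ≤ 21.44), we use:
P(7.33 < X ≤ 21.44) = P(X ≤ 21.44) - P(X ≤ 7.33)
                 = F(21.44) - F(7.33)
                 = 0.772000 - 0.066500
                 = 0.705500

So there's approximately a 70.5% chance that X falls in this range.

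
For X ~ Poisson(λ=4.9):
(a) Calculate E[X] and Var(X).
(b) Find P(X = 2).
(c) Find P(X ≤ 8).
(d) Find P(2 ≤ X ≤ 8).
(a) E[X] = 4.9000, Var(X) = 4.9000
(b) P(X = 2) = 0.089396
(c) P(X ≤ 8) = 0.938239
(d) P(2 ≤ X ≤ 8) = 0.894304

We have X ~ Poisson(λ=4.9).

(a) Moments:
E[X] = 4.9000
Var(X) = 4.9000
σ = √Var(X) = 2.2136

(b) Point probability using PMF:
P(X = 2) = 0.089396

(c) Cumulative probability using CDF:
P(X ≤ 8) = F(8) = 0.938239

(d) Range probability:
P(2 ≤ X ≤ 8) = P(X ≤ 8) - P(X ≤ 1)
                   = F(8) - F(1)
                   = 0.938239 - 0.043935
                   = 0.894304

This means approximately 89.4% of outcomes fall in the interval [2, 8].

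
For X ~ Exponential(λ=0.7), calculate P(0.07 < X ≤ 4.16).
0.897814

We have X ~ Exponential(λ=0.7).

To find P(0.07 < X ≤ 4.16), we use:
P(0.07 < X ≤ 4.16) = P(X ≤ 4.16) - P(X ≤ 0.07)
                 = F(4.16) - F(0.07)
                 = 0.945633 - 0.047819
                 = 0.897814

So there's approximately a 89.8% chance that X falls in this range.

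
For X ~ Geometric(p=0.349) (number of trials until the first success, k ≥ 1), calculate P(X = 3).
0.147907

We have X ~ Geometric(p=0.349) (number of trials until the first success, k ≥ 1).

For a Geometric distribution, the PMF gives us the probability of each outcome.

Using the PMF formula:
P(X = 3) = 0.147907

Rounded to 4 decimal places: 0.1479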